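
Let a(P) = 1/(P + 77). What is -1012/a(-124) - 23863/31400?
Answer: 1493485737/31400 ≈ 47563.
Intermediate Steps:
a(P) = 1/(77 + P)
-1012/a(-124) - 23863/31400 = -1012/(1/(77 - 124)) - 23863/31400 = -1012/(1/(-47)) - 23863*1/31400 = -1012/(-1/47) - 23863/31400 = -1012*(-47) - 23863/31400 = 47564 - 23863/31400 = 1493485737/31400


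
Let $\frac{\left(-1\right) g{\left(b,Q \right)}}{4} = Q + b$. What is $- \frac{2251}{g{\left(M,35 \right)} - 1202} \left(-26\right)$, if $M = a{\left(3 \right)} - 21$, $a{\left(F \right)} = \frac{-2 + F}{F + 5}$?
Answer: $- \frac{117052}{2517} \approx -46.505$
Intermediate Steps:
$a{\left(F \right)} = \frac{-2 + F}{5 + F}$
$M = - \frac{167}{8}$ ($M = \frac{-2 + 3}{5 + 3} - 21 = \frac{1}{8} \cdot 1 - 21 = \frac{1}{8} - 21 = - \frac{167}{8} \approx -20.875$)
$g{\left(b,Q \right)} = - 4 Q - 4 b$ ($g{\left(b,Q \right)} = - 4 \left(Q + b\right) = - 4 Q - 4 b$)
$- \frac{2251}{g{\left(M,35 \right)} - 1202} \left(-26\right) = - \frac{2251}{\left(\left(-4\right) 35 - - \frac{167}{2}\right) - 1202} \left(-26\right) = - \frac{2251}{\left(-140 + \frac{167}{2}\right) - 1202} \left(-26\right) = - \frac{2251}{- \frac{113}{2} - 1202} \left(-26\right) = - \frac{2251}{- \frac{2517}{2}} \left(-26\right) = \left(-2251\right) \left(- \frac{2}{2517}\right) \left(-26\right) = \frac{4502}{2517} \left(-26\right) = - \frac{117052}{2517}$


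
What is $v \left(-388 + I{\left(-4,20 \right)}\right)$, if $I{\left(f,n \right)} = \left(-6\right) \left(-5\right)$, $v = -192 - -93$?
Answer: $35442$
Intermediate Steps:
$v = -99$ ($v = -192 + 93 = -99$)
$I{\left(f,n \right)} = 30$
$v \left(-388 + I{\left(-4,20 \right)}\right) = - 99 \left(-388 + 30\right) = \left(-99\right) \left(-358\right) = 35442$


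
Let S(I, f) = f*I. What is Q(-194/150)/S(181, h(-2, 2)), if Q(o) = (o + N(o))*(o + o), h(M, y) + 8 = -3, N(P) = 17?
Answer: 228532/11199375 ≈ 0.020406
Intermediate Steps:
h(M, y) = -11 (h(M, y) = -8 - 3 = -11)
S(I, f) = I*f
Q(o) = 2*o*(17 + o) (Q(o) = (o + 17)*(o + o) = (17 + o)*(2*o) = 2*o*(17 + o))
Q(-194/150)/S(181, h(-2, 2)) = (2*(-194/150)*(17 - 194/150))/((181*(-11))) = (2*(-194*1/150)*(17 - 194*1/150))/(-1991) = (2*(-97/75)*(17 - 97/75))*(-1/1991) = (2*(-97/75)*(1178/75))*(-1/1991) = -228532/5625*(-1/1991) = 228532/11199375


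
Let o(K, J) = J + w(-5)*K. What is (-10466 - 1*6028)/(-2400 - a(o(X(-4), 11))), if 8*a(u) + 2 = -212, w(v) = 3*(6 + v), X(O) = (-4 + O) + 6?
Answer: 65976/9493 ≈ 6.9500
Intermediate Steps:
X(O) = 2 + O
w(v) = 18 + 3*v
o(K, J) = J + 3*K (o(K, J) = J + (18 + 3*(-5))*K = J + (18 - 15)*K = J + 3*K)
a(u) = -107/4 (a(u) = -¼ + (⅛)*(-212) = -¼ - 53/2 = -107/4)
(-10466 - 1*6028)/(-2400 - a(o(X(-4), 11))) = (-10466 - 1*6028)/(-2400 - 1*(-107/4)) = (-10466 - 6028)/(-2400 + 107/4) = -16494/(-9493/4) = -16494*(-4/9493) = 65976/9493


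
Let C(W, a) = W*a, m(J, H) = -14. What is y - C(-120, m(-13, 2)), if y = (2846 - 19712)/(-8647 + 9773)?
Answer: -954273/563 ≈ -1695.0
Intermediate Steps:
y = -8433/563 (y = -16866/1126 = -16866*1/1126 = -8433/563 ≈ -14.979)
y - C(-120, m(-13, 2)) = -8433/563 - (-120)*(-14) = -8433/563 - 1*1680 = -8433/563 - 1680 = -954273/563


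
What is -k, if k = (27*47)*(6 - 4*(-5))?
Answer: -32994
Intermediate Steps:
k = 32994 (k = 1269*(6 + 20) = 1269*26 = 32994)
-k = -1*32994 = -32994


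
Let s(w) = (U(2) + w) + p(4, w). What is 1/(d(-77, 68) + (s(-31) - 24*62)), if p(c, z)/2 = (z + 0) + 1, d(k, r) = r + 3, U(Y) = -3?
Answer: -1/1511 ≈ -0.00066181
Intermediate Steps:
d(k, r) = 3 + r
p(c, z) = 2 + 2*z (p(c, z) = 2*((z + 0) + 1) = 2*(z + 1) = 2*(1 + z) = 2 + 2*z)
s(w) = -1 + 3*w (s(w) = (-3 + w) + (2 + 2*w) = -1 + 3*w)
1/(d(-77, 68) + (s(-31) - 24*62)) = 1/((3 + 68) + ((-1 + 3*(-31)) - 24*62)) = 1/(71 + ((-1 - 93) - 1*1488)) = 1/(71 + (-94 - 1488)) = 1/(71 - 1582) = 1/(-1511) = -1/1511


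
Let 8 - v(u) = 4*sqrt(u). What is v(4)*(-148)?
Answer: 0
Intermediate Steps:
v(u) = 8 - 4*sqrt(u)
v(4)*(-148) = (8 - 4*sqrt(4))*(-148) = (8 - 4*2)*(-148) = (8 - 8)*(-148) = 0*(-148) = 0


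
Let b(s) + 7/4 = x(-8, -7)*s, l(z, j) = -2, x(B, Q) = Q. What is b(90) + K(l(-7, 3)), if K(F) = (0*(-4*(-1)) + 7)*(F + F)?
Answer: -2639/4 ≈ -659.75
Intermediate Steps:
b(s) = -7/4 - 7*s
K(F) = 14*F (K(F) = (0*4 + 7)*(2*F) = (0 + 7)*(2*F) = 7*(2*F) = 14*F)
b(90) + K(l(-7, 3)) = (-7/4 - 7*90) + 14*(-2) = (-7/4 - 630) - 28 = -2527/4 - 28 = -2639/4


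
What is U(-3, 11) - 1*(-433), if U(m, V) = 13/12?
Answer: 5209/12 ≈ 434.08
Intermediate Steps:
U(m, V) = 13/12 (U(m, V) = 13*(1/12) = 13/12)
U(-3, 11) - 1*(-433) = 13/12 - 1*(-433) = 13/12 + 433 = 5209/12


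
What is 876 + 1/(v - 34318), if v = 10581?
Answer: 20793611/23737 ≈ 876.00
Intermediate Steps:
876 + 1/(v - 34318) = 876 + 1/(10581 - 34318) = 876 + 1/(-23737) = 876 - 1/23737 = 20793611/23737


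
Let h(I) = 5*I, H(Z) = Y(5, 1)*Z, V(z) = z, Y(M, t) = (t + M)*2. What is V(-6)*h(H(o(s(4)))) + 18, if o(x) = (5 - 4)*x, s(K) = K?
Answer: -1422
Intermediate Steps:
Y(M, t) = 2*M + 2*t (Y(M, t) = (M + t)*2 = 2*M + 2*t)
o(x) = x (o(x) = 1*x = x)
H(Z) = 12*Z (H(Z) = (2*5 + 2*1)*Z = (10 + 2)*Z = 12*Z)
V(-6)*h(H(o(s(4)))) + 18 = -30*12*4 + 18 = -30*48 + 18 = -6*240 + 18 = -1440 + 18 = -1422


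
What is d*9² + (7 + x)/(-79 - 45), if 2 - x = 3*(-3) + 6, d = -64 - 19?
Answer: -208416/31 ≈ -6723.1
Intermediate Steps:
d = -83
x = 5 (x = 2 - (3*(-3) + 6) = 2 - (-9 + 6) = 2 - 1*(-3) = 2 + 3 = 5)
d*9² + (7 + x)/(-79 - 45) = -83*9² + (7 + 5)/(-79 - 45) = -83*81 + 12/(-124) = -6723 + 12*(-1/124) = -6723 - 3/31 = -208416/31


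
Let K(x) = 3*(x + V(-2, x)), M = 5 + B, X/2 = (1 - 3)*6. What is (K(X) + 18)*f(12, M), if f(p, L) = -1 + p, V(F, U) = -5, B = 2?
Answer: -759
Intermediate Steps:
X = -24 (X = 2*((1 - 3)*6) = 2*(-2*6) = 2*(-12) = -24)
M = 7 (M = 5 + 2 = 7)
K(x) = -15 + 3*x (K(x) = 3*(x - 5) = 3*(-5 + x) = -15 + 3*x)
(K(X) + 18)*f(12, M) = ((-15 + 3*(-24)) + 18)*(-1 + 12) = ((-15 - 72) + 18)*11 = (-87 + 18)*11 = -69*11 = -759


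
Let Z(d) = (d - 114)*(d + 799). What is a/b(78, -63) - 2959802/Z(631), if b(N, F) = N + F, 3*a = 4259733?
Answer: 104971000438/1108965 ≈ 94657.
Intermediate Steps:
a = 1419911 (a = (⅓)*4259733 = 1419911)
b(N, F) = F + N
Z(d) = (-114 + d)*(799 + d)
a/b(78, -63) - 2959802/Z(631) = 1419911/(-63 + 78) - 2959802/(-91086 + 631² + 685*631) = 1419911/15 - 2959802/(-91086 + 398161 + 432235) = 1419911*(1/15) - 2959802/739310 = 1419911/15 - 2959802*1/739310 = 1419911/15 - 1479901/369655 = 104971000438/1108965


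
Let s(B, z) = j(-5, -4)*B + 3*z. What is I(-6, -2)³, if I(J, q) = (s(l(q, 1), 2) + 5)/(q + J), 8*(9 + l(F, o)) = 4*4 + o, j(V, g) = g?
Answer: -456533/4096 ≈ -111.46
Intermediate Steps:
l(F, o) = -7 + o/8 (l(F, o) = -9 + (4*4 + o)/8 = -9 + (16 + o)/8 = -9 + (2 + o/8) = -7 + o/8)
s(B, z) = -4*B + 3*z
I(J, q) = 77/(2*(J + q)) (I(J, q) = ((-4*(-7 + (⅛)*1) + 3*2) + 5)/(q + J) = ((-4*(-7 + ⅛) + 6) + 5)/(J + q) = ((-4*(-55/8) + 6) + 5)/(J + q) = ((55/2 + 6) + 5)/(J + q) = (67/2 + 5)/(J + q) = 77/(2*(J + q)))
I(-6, -2)³ = (77/(2*(-6 - 2)))³ = ((77/2)/(-8))³ = ((77/2)*(-⅛))³ = (-77/16)³ = -456533/4096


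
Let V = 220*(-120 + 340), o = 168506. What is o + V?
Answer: 216906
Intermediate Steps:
V = 48400 (V = 220*220 = 48400)
o + V = 168506 + 48400 = 216906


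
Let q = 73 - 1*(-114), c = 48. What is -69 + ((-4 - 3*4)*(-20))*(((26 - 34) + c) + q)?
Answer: 72571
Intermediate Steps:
q = 187 (q = 73 + 114 = 187)
-69 + ((-4 - 3*4)*(-20))*(((26 - 34) + c) + q) = -69 + ((-4 - 3*4)*(-20))*(((26 - 34) + 48) + 187) = -69 + ((-4 - 12)*(-20))*((-8 + 48) + 187) = -69 + (-16*(-20))*(40 + 187) = -69 + 320*227 = -69 + 72640 = 72571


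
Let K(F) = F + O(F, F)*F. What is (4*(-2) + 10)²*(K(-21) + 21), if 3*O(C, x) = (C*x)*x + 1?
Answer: 259280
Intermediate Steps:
O(C, x) = ⅓ + C*x²/3 (O(C, x) = ((C*x)*x + 1)/3 = (C*x² + 1)/3 = (1 + C*x²)/3 = ⅓ + C*x²/3)
K(F) = F + F*(⅓ + F³/3) (K(F) = F + (⅓ + F*F²/3)*F = F + (⅓ + F³/3)*F = F + F*(⅓ + F³/3))
(4*(-2) + 10)²*(K(-21) + 21) = (4*(-2) + 10)²*((⅓)*(-21)*(4 + (-21)³) + 21) = (-8 + 10)²*((⅓)*(-21)*(4 - 9261) + 21) = 2²*((⅓)*(-21)*(-9257) + 21) = 4*(64799 + 21) = 4*64820 = 259280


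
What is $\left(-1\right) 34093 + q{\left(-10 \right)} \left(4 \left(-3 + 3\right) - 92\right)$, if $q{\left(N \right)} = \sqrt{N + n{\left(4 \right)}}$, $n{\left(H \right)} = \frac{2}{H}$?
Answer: $-34093 - 46 i \sqrt{38} \approx -34093.0 - 283.56 i$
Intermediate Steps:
$q{\left(N \right)} = \sqrt{\frac{1}{2} + N}$ ($q{\left(N \right)} = \sqrt{N + \frac{2}{4}} = \sqrt{N + 2 \cdot \frac{1}{4}} = \sqrt{N + \frac{1}{2}} = \sqrt{\frac{1}{2} + N}$)
$\left(-1\right) 34093 + q{\left(-10 \right)} \left(4 \left(-3 + 3\right) - 92\right) = \left(-1\right) 34093 + \frac{\sqrt{2 + 4 \left(-10\right)}}{2} \left(4 \left(-3 + 3\right) - 92\right) = -34093 + \frac{\sqrt{2 - 40}}{2} \left(4 \cdot 0 - 92\right) = -34093 + \frac{\sqrt{-38}}{2} \left(0 - 92\right) = -34093 + \frac{i \sqrt{38}}{2} \left(-92\right) = -34093 - 46 i \sqrt{38}$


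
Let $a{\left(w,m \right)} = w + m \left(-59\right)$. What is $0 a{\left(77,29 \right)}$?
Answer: $0$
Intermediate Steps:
$a{\left(w,m \right)} = w - 59 m$
$0 a{\left(77,29 \right)} = 0 \left(77 - 1711\right) = 0 \left(-1634\right) = 0$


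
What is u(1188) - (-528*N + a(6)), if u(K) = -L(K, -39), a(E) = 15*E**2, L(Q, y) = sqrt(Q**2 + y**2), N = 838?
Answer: 441924 - 3*sqrt(156985) ≈ 4.4074e+5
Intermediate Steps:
u(K) = -sqrt(1521 + K**2) (u(K) = -sqrt(K**2 + (-39)**2) = -sqrt(K**2 + 1521) = -sqrt(1521 + K**2))
u(1188) - (-528*N + a(6)) = -sqrt(1521 + 1188**2) - (-528*838 + 15*6**2) = -sqrt(1521 + 1411344) - (-442464 + 15*36) = -sqrt(1412865) - (-442464 + 540) = -3*sqrt(156985) - 1*(-441924) = -3*sqrt(156985) + 441924 = 441924 - 3*sqrt(156985)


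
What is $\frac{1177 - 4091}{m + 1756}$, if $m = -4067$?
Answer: $\frac{2914}{2311} \approx 1.2609$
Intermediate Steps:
$\frac{1177 - 4091}{m + 1756} = \frac{1177 - 4091}{-4067 + 1756} = - \frac{2914}{-2311} = \left(-2914\right) \left(- \frac{1}{2311}\right) = \frac{2914}{2311}$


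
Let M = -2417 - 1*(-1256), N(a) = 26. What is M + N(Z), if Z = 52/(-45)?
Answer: -1135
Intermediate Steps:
Z = -52/45 (Z = 52*(-1/45) = -52/45 ≈ -1.1556)
M = -1161 (M = -2417 + 1256 = -1161)
M + N(Z) = -1161 + 26 = -1135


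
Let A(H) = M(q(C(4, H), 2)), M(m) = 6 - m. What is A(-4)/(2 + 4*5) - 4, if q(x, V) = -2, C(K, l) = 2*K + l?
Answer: -40/11 ≈ -3.6364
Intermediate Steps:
C(K, l) = l + 2*K
A(H) = 8 (A(H) = 6 - 1*(-2) = 6 + 2 = 8)
A(-4)/(2 + 4*5) - 4 = 8/(2 + 4*5) - 4 = 8/(2 + 20) - 4*1 = 8/22 - 4 = 8*(1/22) - 4 = 4/11 - 4 = -40/11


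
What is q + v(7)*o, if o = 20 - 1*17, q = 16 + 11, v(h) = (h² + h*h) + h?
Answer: 342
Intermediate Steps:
v(h) = h + 2*h² (v(h) = (h² + h²) + h = 2*h² + h = h + 2*h²)
q = 27
o = 3 (o = 20 - 17 = 3)
q + v(7)*o = 27 + (7*(1 + 2*7))*3 = 27 + (7*(1 + 14))*3 = 27 + (7*15)*3 = 27 + 105*3 = 27 + 315 = 342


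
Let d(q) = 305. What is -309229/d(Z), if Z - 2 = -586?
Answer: -309229/305 ≈ -1013.9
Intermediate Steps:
Z = -584 (Z = 2 - 586 = -584)
-309229/d(Z) = -309229/305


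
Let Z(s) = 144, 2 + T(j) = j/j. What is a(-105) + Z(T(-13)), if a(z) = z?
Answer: 39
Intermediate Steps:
T(j) = -1 (T(j) = -2 + j/j = -2 + 1 = -1)
a(-105) + Z(T(-13)) = -105 + 144 = 39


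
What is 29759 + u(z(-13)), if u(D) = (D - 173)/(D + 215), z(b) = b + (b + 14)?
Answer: 6040892/203 ≈ 29758.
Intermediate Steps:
z(b) = 14 + 2*b (z(b) = b + (14 + b) = 14 + 2*b)
u(D) = (-173 + D)/(215 + D)
29759 + u(z(-13)) = 29759 + (-173 + (14 + 2*(-13)))/(215 + (14 + 2*(-13))) = 29759 + (-173 + (14 - 26))/(215 + (14 - 26)) = 29759 + (-173 - 12)/(215 - 12) = 29759 - 185/203 = 6040892/203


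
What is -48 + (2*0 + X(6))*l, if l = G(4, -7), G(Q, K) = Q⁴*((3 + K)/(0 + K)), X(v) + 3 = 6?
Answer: 2736/7 ≈ 390.86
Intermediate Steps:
X(v) = 3 (X(v) = -3 + 6 = 3)
G(Q, K) = Q⁴*(3 + K)/K (G(Q, K) = Q⁴*((3 + K)/K) = Q⁴*(3 + K)/K)
l = 1024/7 (l = 4⁴*(3 - 7)/(-7) = -⅐*256*(-4) = 1024/7 ≈ 146.29)
-48 + (2*0 + X(6))*l = -48 + (2*0 + 3)*(1024/7) = -48 + (0 + 3)*(1024/7) = -48 + 3*(1024/7) = -48 + 3072/7 = 2736/7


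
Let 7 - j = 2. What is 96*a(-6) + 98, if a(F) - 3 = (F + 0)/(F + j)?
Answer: 962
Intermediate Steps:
j = 5 (j = 7 - 1*2 = 7 - 2 = 5)
a(F) = 3 + F/(5 + F) (a(F) = 3 + (F + 0)/(F + 5) = 3 + F/(5 + F))
96*a(-6) + 98 = 96*((15 + 4*(-6))/(5 - 6)) + 98 = 96*((15 - 24)/(-1)) + 98 = 96*(-1*(-9)) + 98 = 96*9 + 98 = 864 + 98 = 962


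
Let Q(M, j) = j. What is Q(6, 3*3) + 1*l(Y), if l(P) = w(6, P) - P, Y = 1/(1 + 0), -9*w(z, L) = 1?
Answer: 71/9 ≈ 7.8889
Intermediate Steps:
w(z, L) = -⅑ (w(z, L) = -⅑*1 = -⅑)
Y = 1 (Y = 1/1 = 1)
l(P) = -⅑ - P
Q(6, 3*3) + 1*l(Y) = 3*3 + 1*(-⅑ - 1*1) = 9 + 1*(-⅑ - 1) = 9 + 1*(-10/9) = 9 - 10/9 = 71/9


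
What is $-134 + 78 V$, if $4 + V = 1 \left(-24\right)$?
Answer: $-2318$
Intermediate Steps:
$V = -28$ ($V = -4 + 1 \left(-24\right) = -4 - 24 = -28$)
$-134 + 78 V = -134 + 78 \left(-28\right) = -134 - 2184 = -2318$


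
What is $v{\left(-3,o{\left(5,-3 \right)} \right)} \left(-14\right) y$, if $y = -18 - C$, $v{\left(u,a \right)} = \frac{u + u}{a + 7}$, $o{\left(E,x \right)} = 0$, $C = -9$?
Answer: $-108$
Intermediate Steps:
$v{\left(u,a \right)} = \frac{2 u}{7 + a}$
$y = -9$ ($y = -18 - -9 = -18 + 9 = -9$)
$v{\left(-3,o{\left(5,-3 \right)} \right)} \left(-14\right) y = 2 \left(-3\right) \frac{1}{7 + 0} \left(-14\right) \left(-9\right) = 2 \left(-3\right) \frac{1}{7} \left(-14\right) \left(-9\right) = \left(- \frac{6}{7}\right) \left(-14\right) \left(-9\right) = 12 \left(-9\right) = -108$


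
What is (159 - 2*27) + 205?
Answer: 310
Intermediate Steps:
(159 - 2*27) + 205 = (159 - 54) + 205 = 105 + 205 = 310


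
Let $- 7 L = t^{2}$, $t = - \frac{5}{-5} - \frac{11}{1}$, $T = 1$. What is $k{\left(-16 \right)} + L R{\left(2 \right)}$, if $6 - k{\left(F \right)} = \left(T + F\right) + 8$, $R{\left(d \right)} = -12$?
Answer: $\frac{1291}{7} \approx 184.43$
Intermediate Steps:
$k{\left(F \right)} = -3 - F$ ($k{\left(F \right)} = 6 - \left(\left(1 + F\right) + 8\right) = 6 - \left(9 + F\right) = -3 - F$)
$t = -10$ ($t = \left(-5\right) \left(- \frac{1}{5}\right) - 11 = 1 - 11 = -10$)
$L = - \frac{100}{7}$ ($L = - \frac{\left(-10\right)^{2}}{7} = \left(- \frac{1}{7}\right) 100 = - \frac{100}{7} \approx -14.286$)
$k{\left(-16 \right)} + L R{\left(2 \right)} = \left(-3 - -16\right) - - \frac{1200}{7} = \left(-3 + 16\right) + \frac{1200}{7} = 13 + \frac{1200}{7} = \frac{1291}{7}$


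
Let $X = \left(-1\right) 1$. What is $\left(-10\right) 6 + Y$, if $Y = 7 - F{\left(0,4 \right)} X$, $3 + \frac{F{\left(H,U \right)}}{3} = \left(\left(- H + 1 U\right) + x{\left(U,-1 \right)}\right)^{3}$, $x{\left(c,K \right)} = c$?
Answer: $1474$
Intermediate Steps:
$X = -1$
$F{\left(H,U \right)} = -9 + 3 \left(- H + 2 U\right)^{3}$ ($F{\left(H,U \right)} = -9 + 3 \left(\left(- H + 1 U\right) + U\right)^{3} = -9 + 3 \left(\left(- H + U\right) + U\right)^{3} = -9 + 3 \left(\left(U - H\right) + U\right)^{3} = -9 + 3 \left(- H + 2 U\right)^{3}$)
$Y = 1534$ ($Y = 7 - \left(-9 + 3 \left(\left(-1\right) 0 + 2 \cdot 4\right)^{3}\right) \left(-1\right) = 7 - \left(-9 + 3 \left(0 + 8\right)^{3}\right) \left(-1\right) = 7 - \left(-9 + 3 \cdot 8^{3}\right) \left(-1\right) = 7 - \left(-9 + 3 \cdot 512\right) \left(-1\right) = 7 - \left(-9 + 1536\right) \left(-1\right) = 7 - 1527 \left(-1\right) = 7 - -1527 = 7 + 1527 = 1534$)
$\left(-10\right) 6 + Y = \left(-10\right) 6 + 1534 = -60 + 1534 = 1474$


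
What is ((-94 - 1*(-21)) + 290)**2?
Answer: 47089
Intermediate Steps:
((-94 - 1*(-21)) + 290)**2 = ((-94 + 21) + 290)**2 = (-73 + 290)**2 = 217**2 = 47089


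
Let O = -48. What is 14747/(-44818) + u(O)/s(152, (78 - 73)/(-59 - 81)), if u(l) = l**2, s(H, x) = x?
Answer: -2891313563/44818 ≈ -64512.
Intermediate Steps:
14747/(-44818) + u(O)/s(152, (78 - 73)/(-59 - 81)) = 14747/(-44818) + (-48)**2/(((78 - 73)/(-59 - 81))) = 14747*(-1/44818) + 2304/((5/(-140))) = -14747/44818 + 2304/((5*(-1/140))) = -14747/44818 + 2304/(-1/28) = -14747/44818 + 2304*(-28) = -14747/44818 - 64512 = -2891313563/44818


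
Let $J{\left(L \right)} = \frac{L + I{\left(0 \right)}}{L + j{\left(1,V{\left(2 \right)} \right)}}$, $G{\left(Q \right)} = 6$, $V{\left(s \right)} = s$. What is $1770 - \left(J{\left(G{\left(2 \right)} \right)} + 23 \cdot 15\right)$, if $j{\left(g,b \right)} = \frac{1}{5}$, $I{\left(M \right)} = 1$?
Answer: $\frac{44140}{31} \approx 1423.9$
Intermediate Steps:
$j{\left(g,b \right)} = \frac{1}{5}$
$J{\left(L \right)} = \frac{1 + L}{\frac{1}{5} + L}$ ($J{\left(L \right)} = \frac{L + 1}{L + \frac{1}{5}} = \frac{1 + L}{\frac{1}{5} + L}$)
$1770 - \left(J{\left(G{\left(2 \right)} \right)} + 23 \cdot 15\right) = 1770 - \left(\frac{5 \left(1 + 6\right)}{1 + 5 \cdot 6} + 23 \cdot 15\right) = 1770 - \left(5 \frac{1}{1 + 30} \cdot 7 + 345\right) = 1770 - \left(5 \cdot \frac{1}{31} \cdot 7 + 345\right) = 1770 - \left(\frac{35}{31} + 345\right) = 1770 - \frac{10730}{31} = \frac{44140}{31}$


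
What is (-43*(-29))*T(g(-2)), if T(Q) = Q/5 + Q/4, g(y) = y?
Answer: -11223/10 ≈ -1122.3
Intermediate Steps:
T(Q) = 9*Q/20 (T(Q) = Q*(1/5) + Q*(1/4) = Q/5 + Q/4 = 9*Q/20)
(-43*(-29))*T(g(-2)) = (-43*(-29))*((9/20)*(-2)) = 1247*(-9/10) = -11223/10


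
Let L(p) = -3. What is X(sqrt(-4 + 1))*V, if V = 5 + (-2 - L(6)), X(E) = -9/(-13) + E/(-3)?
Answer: 54/13 - 2*I*sqrt(3) ≈ 4.1538 - 3.4641*I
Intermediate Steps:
X(E) = 9/13 - E/3 (X(E) = -9*(-1/13) + E*(-1/3) = 9/13 - E/3)
V = 6 (V = 5 + (-2 - 1*(-3)) = 5 + (-2 + 3) = 5 + 1 = 6)
X(sqrt(-4 + 1))*V = (9/13 - sqrt(-4 + 1)/3)*6 = (9/13 - I*sqrt(3)/3)*6 = 54/13 - 2*I*sqrt(3)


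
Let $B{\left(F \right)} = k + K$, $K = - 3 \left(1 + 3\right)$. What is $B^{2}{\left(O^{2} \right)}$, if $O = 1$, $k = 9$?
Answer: $9$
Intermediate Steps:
$K = -12$ ($K = \left(-3\right) 4 = -12$)
$B{\left(F \right)} = -3$ ($B{\left(F \right)} = 9 - 12 = -3$)
$B^{2}{\left(O^{2} \right)} = \left(-3\right)^{2} = 9$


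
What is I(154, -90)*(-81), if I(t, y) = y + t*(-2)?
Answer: 32238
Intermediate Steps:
I(t, y) = y - 2*t
I(154, -90)*(-81) = (-90 - 2*154)*(-81) = (-90 - 308)*(-81) = -398*(-81) = 32238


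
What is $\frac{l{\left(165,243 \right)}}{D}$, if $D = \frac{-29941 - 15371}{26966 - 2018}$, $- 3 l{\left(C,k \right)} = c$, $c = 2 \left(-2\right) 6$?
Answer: $- \frac{2079}{472} \approx -4.4047$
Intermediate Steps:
$c = -24$ ($c = \left(-4\right) 6 = -24$)
$l{\left(C,k \right)} = 8$ ($l{\left(C,k \right)} = \left(- \frac{1}{3}\right) \left(-24\right) = 8$)
$D = - \frac{3776}{2079}$ ($D = - \frac{45312}{24948} = \left(-45312\right) \frac{1}{24948} = - \frac{3776}{2079} \approx -1.8163$)
$\frac{l{\left(165,243 \right)}}{D} = \frac{8}{- \frac{3776}{2079}} = 8 \left(- \frac{2079}{3776}\right) = - \frac{2079}{472}$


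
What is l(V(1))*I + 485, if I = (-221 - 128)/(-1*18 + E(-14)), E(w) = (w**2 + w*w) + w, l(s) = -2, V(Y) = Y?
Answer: 87649/180 ≈ 486.94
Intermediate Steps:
E(w) = w + 2*w**2 (E(w) = (w**2 + w**2) + w = 2*w**2 + w = w + 2*w**2)
I = -349/360 (I = (-221 - 128)/(-1*18 - 14*(1 + 2*(-14))) = -349/(-18 - 14*(1 - 28)) = -349/(-18 - 14*(-27)) = -349/(-18 + 378) = -349/360 ≈ -0.96944)
l(V(1))*I + 485 = -2*(-349/360) + 485 = 349/180 + 485 = 87649/180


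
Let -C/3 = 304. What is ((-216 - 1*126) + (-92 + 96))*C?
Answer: 308256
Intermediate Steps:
C = -912 (C = -3*304 = -912)
((-216 - 1*126) + (-92 + 96))*C = ((-216 - 1*126) + (-92 + 96))*(-912) = ((-216 - 126) + 4)*(-912) = (-342 + 4)*(-912) = -338*(-912) = 308256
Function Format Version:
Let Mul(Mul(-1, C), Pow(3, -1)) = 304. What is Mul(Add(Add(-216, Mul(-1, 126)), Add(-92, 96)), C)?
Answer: 308256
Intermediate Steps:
C = -912 (C = Mul(-3, 304) = -912)
Mul(Add(Add(-216, Mul(-1, 126)), Add(-92, 96)), C) = Mul(Add(Add(-216, Mul(-1, 126)), Add(-92, 96)), -912) = Mul(Add(Add(-216, -126), 4), -912) = Mul(Add(-342, 4), -912) = Mul(-338, -912) = 308256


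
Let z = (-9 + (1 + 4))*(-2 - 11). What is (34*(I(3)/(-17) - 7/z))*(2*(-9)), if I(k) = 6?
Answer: 3879/13 ≈ 298.38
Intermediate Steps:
z = 52 (z = (-9 + 5)*(-13) = -4*(-13) = 52)
(34*(I(3)/(-17) - 7/z))*(2*(-9)) = (34*(6/(-17) - 7/52))*(2*(-9)) = (34*(6*(-1/17) - 7*1/52))*(-18) = (34*(-6/17 - 7/52))*(-18) = (34*(-431/884))*(-18) = -431/26*(-18) = 3879/13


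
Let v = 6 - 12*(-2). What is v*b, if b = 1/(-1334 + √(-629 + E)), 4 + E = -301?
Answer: -4002/178049 - 3*I*√934/178049 ≈ -0.022477 - 0.00051494*I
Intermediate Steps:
E = -305 (E = -4 - 301 = -305)
v = 30 (v = 6 + 24 = 30)
b = 1/(-1334 + I*√934) (b = 1/(-1334 + √(-629 - 305)) = 1/(-1334 + √(-934)) = 1/(-1334 + I*√934) ≈ -0.00074923 - 1.7165e-5*I)
v*b = 30*(-667/890245 - I*√934/1780490) = -4002/178049 - 3*I*√934/178049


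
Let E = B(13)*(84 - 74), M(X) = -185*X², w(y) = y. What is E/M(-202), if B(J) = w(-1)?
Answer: 1/754874 ≈ 1.3247e-6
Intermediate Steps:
B(J) = -1
E = -10 (E = -(84 - 74) = -1*10 = -10)
E/M(-202) = -10/((-185*(-202)²)) = -10/((-185*40804)) = -10/(-7548740) = -10*(-1/7548740) = 1/754874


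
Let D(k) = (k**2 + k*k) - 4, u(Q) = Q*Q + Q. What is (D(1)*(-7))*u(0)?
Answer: 0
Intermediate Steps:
u(Q) = Q + Q**2 (u(Q) = Q**2 + Q = Q + Q**2)
D(k) = -4 + 2*k**2 (D(k) = (k**2 + k**2) - 4 = 2*k**2 - 4 = -4 + 2*k**2)
(D(1)*(-7))*u(0) = ((-4 + 2*1**2)*(-7))*(0*(1 + 0)) = ((-4 + 2*1)*(-7))*(0*1) = ((-4 + 2)*(-7))*0 = -2*(-7)*0 = 14*0 = 0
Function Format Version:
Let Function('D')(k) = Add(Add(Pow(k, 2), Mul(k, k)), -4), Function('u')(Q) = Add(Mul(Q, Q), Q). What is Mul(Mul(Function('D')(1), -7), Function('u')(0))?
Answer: 0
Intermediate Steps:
Function('u')(Q) = Add(Q, Pow(Q, 2)) (Function('u')(Q) = Add(Pow(Q, 2), Q) = Add(Q, Pow(Q, 2)))
Function('D')(k) = Add(-4, Mul(2, Pow(k, 2))) (Function('D')(k) = Add(Add(Pow(k, 2), Pow(k, 2)), -4) = Add(Mul(2, Pow(k, 2)), -4) = Add(-4, Mul(2, Pow(k, 2))))
Mul(Mul(Function('D')(1), -7), Function('u')(0)) = Mul(Mul(Add(-4, Mul(2, Pow(1, 2))), -7), Mul(0, Add(1, 0))) = Mul(Mul(Add(-4, Mul(2, 1)), -7), Mul(0, 1)) = Mul(Mul(Add(-4, 2), -7), 0) = Mul(Mul(-2, -7), 0) = Mul(14, 0) = 0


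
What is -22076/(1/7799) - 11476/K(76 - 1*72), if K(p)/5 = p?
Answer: -860856489/5 ≈ -1.7217e+8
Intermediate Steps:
K(p) = 5*p
-22076/(1/7799) - 11476/K(76 - 1*72) = -22076/(1/7799) - 11476*1/(5*(76 - 1*72)) = -22076/1/7799 - 11476*1/(5*(76 - 72)) = -22076*7799 - 11476/(5*4) = -172170724 - 11476/20 = -172170724 - 11476*1/20 = -172170724 - 2869/5 = -860856489/5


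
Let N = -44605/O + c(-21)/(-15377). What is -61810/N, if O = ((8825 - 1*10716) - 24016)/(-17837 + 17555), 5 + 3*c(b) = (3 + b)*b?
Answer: 73870108648770/580273521221 ≈ 127.30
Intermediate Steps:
c(b) = -5/3 + b*(3 + b)/3 (c(b) = -5/3 + ((3 + b)*b)/3 = -5/3 + (b*(3 + b))/3 = -5/3 + b*(3 + b)/3)
O = 25907/282 (O = ((8825 - 10716) - 24016)/(-282) = (-1891 - 24016)*(-1/282) = -25907*(-1/282) = 25907/282 ≈ 91.869)
N = -580273521221/1195115817 (N = -44605/25907/282 + (-5/3 - 21 + (⅓)*(-21)²)/(-15377) = -44605*282/25907 + (-5/3 - 21 + (⅓)*441)*(-1/15377) = -12578610/25907 + (-5/3 - 21 + 147)*(-1/15377) = -12578610/25907 + (373/3)*(-1/15377) = -12578610/25907 - 373/46131 = -580273521221/1195115817 ≈ -485.54)
-61810/N = -61810/(-580273521221/1195115817) = -61810*(-1195115817/580273521221) = 73870108648770/580273521221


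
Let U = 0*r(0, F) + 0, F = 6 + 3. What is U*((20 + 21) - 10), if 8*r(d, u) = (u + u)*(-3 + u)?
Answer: 0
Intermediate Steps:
F = 9
r(d, u) = u*(-3 + u)/4 (r(d, u) = ((u + u)*(-3 + u))/8 = ((2*u)*(-3 + u))/8 = (2*u*(-3 + u))/8 = u*(-3 + u)/4)
U = 0 (U = 0*((1/4)*9*(-3 + 9)) + 0 = 0*((1/4)*9*6) + 0 = 0*(27/2) + 0 = 0 + 0 = 0)
U*((20 + 21) - 10) = 0*((20 + 21) - 10) = 0*(41 - 10) = 0*31 = 0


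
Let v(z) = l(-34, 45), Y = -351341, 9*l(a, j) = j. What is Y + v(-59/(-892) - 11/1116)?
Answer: -351336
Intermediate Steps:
l(a, j) = j/9
v(z) = 5 (v(z) = (⅑)*45 = 5)
Y + v(-59/(-892) - 11/1116) = -351341 + 5 = -351336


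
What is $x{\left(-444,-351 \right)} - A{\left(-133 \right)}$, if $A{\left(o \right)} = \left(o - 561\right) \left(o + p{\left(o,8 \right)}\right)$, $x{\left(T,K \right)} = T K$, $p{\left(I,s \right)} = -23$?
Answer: $47580$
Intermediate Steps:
$x{\left(T,K \right)} = K T$
$A{\left(o \right)} = \left(-561 + o\right) \left(-23 + o\right)$ ($A{\left(o \right)} = \left(o - 561\right) \left(o - 23\right) = \left(-561 + o\right) \left(-23 + o\right)$)
$x{\left(-444,-351 \right)} - A{\left(-133 \right)} = \left(-351\right) \left(-444\right) - \left(12903 + \left(-133\right)^{2} - -77672\right) = 155844 - \left(12903 + 17689 + 77672\right) = 155844 - 108264 = 47580$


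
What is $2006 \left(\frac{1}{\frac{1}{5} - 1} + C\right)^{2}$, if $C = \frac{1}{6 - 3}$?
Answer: $\frac{121363}{72} \approx 1685.6$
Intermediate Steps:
$C = \frac{1}{3} \approx 0.33333$
$2006 \left(\frac{1}{\frac{1}{5} - 1} + C\right)^{2} = 2006 \left(\frac{1}{\frac{1}{5} - 1} + \frac{1}{3}\right)^{2} = 2006 \left(\frac{1}{- \frac{4}{5}} + \frac{1}{3}\right)^{2} = 2006 \left(- \frac{5}{4} + \frac{1}{3}\right)^{2} = 2006 \left(- \frac{11}{12}\right)^{2} = 2006 \cdot \frac{121}{144} = \frac{121363}{72}$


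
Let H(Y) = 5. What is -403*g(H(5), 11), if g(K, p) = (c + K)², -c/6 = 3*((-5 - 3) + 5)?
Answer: -1402843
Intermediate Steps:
c = 54 (c = -18*((-5 - 3) + 5) = -18*(-8 + 5) = -18*(-3) = -6*(-9) = 54)
g(K, p) = (54 + K)²
-403*g(H(5), 11) = -403*(54 + 5)² = -403*59² = -403*3481 = -1402843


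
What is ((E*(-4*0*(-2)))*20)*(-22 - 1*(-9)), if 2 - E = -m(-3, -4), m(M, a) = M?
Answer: 0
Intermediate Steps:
E = -1 (E = 2 - (-1)*(-3) = 2 - 1*3 = 2 - 3 = -1)
((E*(-4*0*(-2)))*20)*(-22 - 1*(-9)) = (-(-4*0)*(-2)*20)*(-22 - 1*(-9)) = (-0*(-2)*20)*(-22 + 9) = (-1*0*20)*(-13) = (0*20)*(-13) = 0*(-13) = 0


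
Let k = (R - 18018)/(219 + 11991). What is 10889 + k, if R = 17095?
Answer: 132953767/12210 ≈ 10889.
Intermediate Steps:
k = -923/12210 (k = (17095 - 18018)/(219 + 11991) = -923/12210 ≈ -0.075594)
10889 + k = 10889 - 923/12210 = 132953767/12210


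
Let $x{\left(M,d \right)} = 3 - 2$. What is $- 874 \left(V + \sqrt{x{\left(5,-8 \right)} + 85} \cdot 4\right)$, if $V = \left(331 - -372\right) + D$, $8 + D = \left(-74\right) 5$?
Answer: $-284050 - 3496 \sqrt{86} \approx -3.1647 \cdot 10^{5}$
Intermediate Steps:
$x{\left(M,d \right)} = 1$ ($x{\left(M,d \right)} = 3 - 2 = 1$)
$D = -378$ ($D = -8 - 370 = -378$)
$V = 325$ ($V = \left(331 - -372\right) - 378 = \left(331 + 372\right) - 378 = 703 - 378 = 325$)
$- 874 \left(V + \sqrt{x{\left(5,-8 \right)} + 85} \cdot 4\right) = - 874 \left(325 + \sqrt{1 + 85} \cdot 4\right) = - 874 \left(325 + \sqrt{86} \cdot 4\right) = - 874 \left(325 + 4 \sqrt{86}\right) = -284050 - 3496 \sqrt{86}$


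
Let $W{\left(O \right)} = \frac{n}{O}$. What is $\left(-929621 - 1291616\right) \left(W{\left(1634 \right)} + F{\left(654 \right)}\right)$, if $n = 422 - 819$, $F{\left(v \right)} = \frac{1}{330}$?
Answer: $\frac{71843689528}{134805} \approx 5.3295 \cdot 10^{5}$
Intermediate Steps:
$F{\left(v \right)} = \frac{1}{330}$
$n = -397$
$W{\left(O \right)} = - \frac{397}{O}$
$\left(-929621 - 1291616\right) \left(W{\left(1634 \right)} + F{\left(654 \right)}\right) = \left(-929621 - 1291616\right) \left(- \frac{397}{1634} + \frac{1}{330}\right) = - 2221237 \left(\left(-397\right) \frac{1}{1634} + \frac{1}{330}\right) = - 2221237 \left(- \frac{397}{1634} + \frac{1}{330}\right) = \left(-2221237\right) \left(- \frac{32344}{134805}\right) = \frac{71843689528}{134805}$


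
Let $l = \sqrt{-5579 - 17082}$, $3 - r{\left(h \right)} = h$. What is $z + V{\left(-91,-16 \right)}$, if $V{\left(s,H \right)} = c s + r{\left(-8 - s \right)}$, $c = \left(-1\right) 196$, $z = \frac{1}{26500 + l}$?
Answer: $\frac{12469553395216}{702272661} - \frac{i \sqrt{22661}}{702272661} \approx 17756.0 - 2.1436 \cdot 10^{-7} i$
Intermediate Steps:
$r{\left(h \right)} = 3 - h$
$l = i \sqrt{22661}$ ($l = \sqrt{-22661} = i \sqrt{22661} \approx 150.54 i$)
$z = \frac{1}{26500 + i \sqrt{22661}} \approx 3.7735 \cdot 10^{-5} - 2.144 \cdot 10^{-7} i$
$c = -196$
$V{\left(s,H \right)} = 11 - 195 s$ ($V{\left(s,H \right)} = - 196 s - \left(-11 - s\right) = - 196 s + \left(3 + \left(8 + s\right)\right) = - 196 s + \left(11 + s\right) = 11 - 195 s$)
$z + V{\left(-91,-16 \right)} = \left(\frac{26500}{702272661} - \frac{i \sqrt{22661}}{702272661}\right) + \left(11 - -17745\right) = \left(\frac{26500}{702272661} - \frac{i \sqrt{22661}}{702272661}\right) + \left(11 + 17745\right) = \left(\frac{26500}{702272661} - \frac{i \sqrt{22661}}{702272661}\right) + 17756 = \frac{12469553395216}{702272661} - \frac{i \sqrt{22661}}{702272661}$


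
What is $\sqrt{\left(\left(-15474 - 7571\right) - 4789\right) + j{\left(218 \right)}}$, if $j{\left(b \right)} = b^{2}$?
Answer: $\sqrt{19690} \approx 140.32$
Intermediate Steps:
$\sqrt{\left(\left(-15474 - 7571\right) - 4789\right) + j{\left(218 \right)}} = \sqrt{\left(\left(-15474 - 7571\right) - 4789\right) + 218^{2}} = \sqrt{\left(-23045 - 4789\right) + 47524} = \sqrt{-27834 + 47524} = \sqrt{19690}$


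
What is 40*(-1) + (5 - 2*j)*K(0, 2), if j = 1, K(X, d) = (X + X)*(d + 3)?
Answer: -40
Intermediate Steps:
K(X, d) = 2*X*(3 + d) (K(X, d) = (2*X)*(3 + d) = 2*X*(3 + d))
40*(-1) + (5 - 2*j)*K(0, 2) = 40*(-1) + (5 - 2*1)*(2*0*(3 + 2)) = -40 + (5 - 2)*(2*0*5) = -40 + 3*0 = -40 + 0 = -40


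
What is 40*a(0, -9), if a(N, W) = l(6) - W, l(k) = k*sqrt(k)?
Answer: 360 + 240*sqrt(6) ≈ 947.88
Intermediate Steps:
l(k) = k**(3/2)
a(N, W) = -W + 6*sqrt(6) (a(N, W) = 6**(3/2) - W = 6*sqrt(6) - W = -W + 6*sqrt(6))
40*a(0, -9) = 40*(-1*(-9) + 6*sqrt(6)) = 40*(9 + 6*sqrt(6)) = 360 + 240*sqrt(6)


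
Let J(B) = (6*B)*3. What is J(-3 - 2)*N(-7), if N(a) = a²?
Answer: -4410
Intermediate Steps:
J(B) = 18*B
J(-3 - 2)*N(-7) = (18*(-3 - 2))*(-7)² = (18*(-5))*49 = -90*49 = -4410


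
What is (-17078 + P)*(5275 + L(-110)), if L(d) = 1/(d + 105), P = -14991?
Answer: -845787806/5 ≈ -1.6916e+8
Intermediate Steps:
L(d) = 1/(105 + d)
(-17078 + P)*(5275 + L(-110)) = (-17078 - 14991)*(5275 + 1/(105 - 110)) = -32069*(5275 + 1/(-5)) = -32069*(5275 - 1/5) = -32069*26374/5 = -845787806/5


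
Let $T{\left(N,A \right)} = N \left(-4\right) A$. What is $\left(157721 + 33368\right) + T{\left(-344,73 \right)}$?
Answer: $291537$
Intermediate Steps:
$T{\left(N,A \right)} = - 4 A N$ ($T{\left(N,A \right)} = - 4 N A = - 4 A N$)
$\left(157721 + 33368\right) + T{\left(-344,73 \right)} = \left(157721 + 33368\right) - 292 \left(-344\right) = 191089 + 100448 = 291537$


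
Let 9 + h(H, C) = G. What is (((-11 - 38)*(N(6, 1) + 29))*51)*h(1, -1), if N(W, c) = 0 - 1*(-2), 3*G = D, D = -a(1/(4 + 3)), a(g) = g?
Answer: 700910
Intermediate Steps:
D = -⅐ (D = -1/(4 + 3) = -1/7 = -1*⅐ = -⅐ ≈ -0.14286)
G = -1/21 (G = (⅓)*(-⅐) = -1/21 ≈ -0.047619)
N(W, c) = 2 (N(W, c) = 0 + 2 = 2)
h(H, C) = -190/21 (h(H, C) = -9 - 1/21 = -190/21)
(((-11 - 38)*(N(6, 1) + 29))*51)*h(1, -1) = (((-11 - 38)*(2 + 29))*51)*(-190/21) = (-49*31*51)*(-190/21) = -1519*51*(-190/21) = -77469*(-190/21) = 700910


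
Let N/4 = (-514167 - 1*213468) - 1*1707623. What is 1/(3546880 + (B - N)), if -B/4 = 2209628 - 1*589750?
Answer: 1/6808400 ≈ 1.4688e-7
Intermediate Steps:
B = -6479512 (B = -4*(2209628 - 1*589750) = -4*(2209628 - 589750) = -4*1619878 = -6479512)
N = -9741032 (N = 4*((-514167 - 1*213468) - 1*1707623) = 4*((-514167 - 213468) - 1707623) = 4*(-727635 - 1707623) = 4*(-2435258) = -9741032)
1/(3546880 + (B - N)) = 1/(3546880 + (-6479512 - 1*(-9741032))) = 1/(3546880 + (-6479512 + 9741032)) = 1/(3546880 + 3261520) = 1/6808400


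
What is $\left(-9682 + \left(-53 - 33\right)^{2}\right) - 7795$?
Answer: $-10081$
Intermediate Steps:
$\left(-9682 + \left(-53 - 33\right)^{2}\right) - 7795 = \left(-9682 + \left(-86\right)^{2}\right) - 7795 = \left(-9682 + 7396\right) - 7795 = -2286 - 7795 = -10081$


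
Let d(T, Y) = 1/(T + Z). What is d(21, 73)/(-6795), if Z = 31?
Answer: -1/353340 ≈ -2.8301e-6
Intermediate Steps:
d(T, Y) = 1/(31 + T) (d(T, Y) = 1/(T + 31) = 1/(31 + T))
d(21, 73)/(-6795) = 1/((31 + 21)*(-6795)) = -1/6795/52 = (1/52)*(-1/6795) = -1/353340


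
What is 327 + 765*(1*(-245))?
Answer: -187098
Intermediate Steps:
327 + 765*(1*(-245)) = 327 + 765*(-245) = 327 - 187425 = -187098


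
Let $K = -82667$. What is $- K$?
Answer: $82667$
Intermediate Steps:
$- K = \left(-1\right) \left(-82667\right) = 82667$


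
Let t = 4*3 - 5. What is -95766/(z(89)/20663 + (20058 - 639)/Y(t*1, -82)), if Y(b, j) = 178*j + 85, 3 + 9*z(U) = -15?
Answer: 3190505931382/44587091 ≈ 71557.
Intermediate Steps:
t = 7 (t = 12 - 5 = 7)
z(U) = -2 (z(U) = -1/3 + (1/9)*(-15) = -1/3 - 5/3 = -2)
Y(b, j) = 85 + 178*j
-95766/(z(89)/20663 + (20058 - 639)/Y(t*1, -82)) = -95766/(-2/20663 + (20058 - 639)/(85 + 178*(-82))) = -95766/(-2*1/20663 + 19419/(85 - 14596)) = -95766/(-2/20663 + 19419/(-14511)) = -95766/(-2/20663 + 19419*(-1/14511)) = -95766/(-2/20663 - 6473/4837) = -95766/(-133761273/99946931) = -95766*(-99946931/133761273) = 3190505931382/44587091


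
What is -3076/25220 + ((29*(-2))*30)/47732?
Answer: -11919152/75237565 ≈ -0.15842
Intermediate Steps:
-3076/25220 + ((29*(-2))*30)/47732 = -3076*1/25220 - 58*30*(1/47732) = -769/6305 - 1740*1/47732 = -769/6305 - 435/11933 = -11919152/75237565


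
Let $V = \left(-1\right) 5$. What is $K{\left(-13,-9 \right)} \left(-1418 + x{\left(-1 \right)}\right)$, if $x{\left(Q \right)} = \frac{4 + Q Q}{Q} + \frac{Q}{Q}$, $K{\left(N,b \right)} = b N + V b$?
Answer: $-230364$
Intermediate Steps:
$V = -5$
$K{\left(N,b \right)} = - 5 b + N b$ ($K{\left(N,b \right)} = b N - 5 b = N b - 5 b = - 5 b + N b$)
$x{\left(Q \right)} = 1 + \frac{4 + Q^{2}}{Q}$ ($x{\left(Q \right)} = \frac{4 + Q^{2}}{Q} + 1 = 1 + \frac{4 + Q^{2}}{Q}$)
$K{\left(-13,-9 \right)} \left(-1418 + x{\left(-1 \right)}\right) = - 9 \left(-5 - 13\right) \left(-1418 + \left(1 - 1 + \frac{4}{-1}\right)\right) = \left(-9\right) \left(-18\right) \left(-1418 + \left(1 - 1 + 4 \left(-1\right)\right)\right) = 162 \left(-1418 - 4\right) = 162 \left(-1422\right) = -230364$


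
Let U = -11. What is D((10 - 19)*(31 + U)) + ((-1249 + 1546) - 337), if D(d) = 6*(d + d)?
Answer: -2200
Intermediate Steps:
D(d) = 12*d (D(d) = 6*(2*d) = 12*d)
D((10 - 19)*(31 + U)) + ((-1249 + 1546) - 337) = 12*((10 - 19)*(31 - 11)) + ((-1249 + 1546) - 337) = 12*(-9*20) + (297 - 337) = 12*(-180) - 40 = -2160 - 40 = -2200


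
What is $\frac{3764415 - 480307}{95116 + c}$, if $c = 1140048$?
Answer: $\frac{821027}{308791} \approx 2.6588$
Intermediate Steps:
$\frac{3764415 - 480307}{95116 + c} = \frac{3764415 - 480307}{95116 + 1140048} = \frac{3284108}{1235164} = 3284108 \cdot \frac{1}{1235164} = \frac{821027}{308791}$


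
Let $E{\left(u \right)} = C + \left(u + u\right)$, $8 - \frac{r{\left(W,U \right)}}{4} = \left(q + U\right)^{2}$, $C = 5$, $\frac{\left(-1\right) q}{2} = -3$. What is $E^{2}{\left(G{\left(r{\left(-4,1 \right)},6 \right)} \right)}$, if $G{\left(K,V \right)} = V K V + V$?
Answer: $139027681$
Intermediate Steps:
$q = 6$ ($q = \left(-2\right) \left(-3\right) = 6$)
$r{\left(W,U \right)} = 32 - 4 \left(6 + U\right)^{2}$
$G{\left(K,V \right)} = V + K V^{2}$ ($G{\left(K,V \right)} = K V V + V = K V^{2} + V = V + K V^{2}$)
$E{\left(u \right)} = 5 + 2 u$ ($E{\left(u \right)} = 5 + \left(u + u\right) = 5 + 2 u$)
$E^{2}{\left(G{\left(r{\left(-4,1 \right)},6 \right)} \right)} = \left(5 + 2 \cdot 6 \left(1 + \left(32 - 4 \left(6 + 1\right)^{2}\right) 6\right)\right)^{2} = \left(5 + 2 \cdot 6 \left(1 + \left(32 - 4 \cdot 7^{2}\right) 6\right)\right)^{2} = \left(5 + 2 \cdot 6 \left(1 + \left(32 - 196\right) 6\right)\right)^{2} = \left(5 + 2 \cdot 6 \left(1 - 984\right)\right)^{2} = \left(5 + 2 \cdot 6 \left(-983\right)\right)^{2} = \left(5 + 2 \left(-5898\right)\right)^{2} = \left(5 - 11796\right)^{2} = \left(-11791\right)^{2} = 139027681$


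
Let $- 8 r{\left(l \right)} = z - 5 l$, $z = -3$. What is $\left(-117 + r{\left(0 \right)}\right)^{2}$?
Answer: $\frac{870489}{64} \approx 13601.0$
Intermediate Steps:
$r{\left(l \right)} = \frac{3}{8} + \frac{5 l}{8}$ ($r{\left(l \right)} = - \frac{-3 - 5 l}{8} = \frac{3}{8} + \frac{5 l}{8}$)
$\left(-117 + r{\left(0 \right)}\right)^{2} = \left(-117 + \left(\frac{3}{8} + \frac{5}{8} \cdot 0\right)\right)^{2} = \left(-117 + \left(\frac{3}{8} + 0\right)\right)^{2} = \left(-117 + \frac{3}{8}\right)^{2} = \left(- \frac{933}{8}\right)^{2} = \frac{870489}{64}$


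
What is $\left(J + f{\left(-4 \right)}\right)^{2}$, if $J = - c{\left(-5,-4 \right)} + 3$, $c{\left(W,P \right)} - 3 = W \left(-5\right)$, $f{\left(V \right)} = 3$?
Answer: $484$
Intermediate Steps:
$c{\left(W,P \right)} = 3 - 5 W$ ($c{\left(W,P \right)} = 3 + W \left(-5\right) = 3 - 5 W$)
$J = -25$ ($J = - (3 - -25) + 3 = - (3 + 25) + 3 = \left(-1\right) 28 + 3 = -28 + 3 = -25$)
$\left(J + f{\left(-4 \right)}\right)^{2} = \left(-25 + 3\right)^{2} = \left(-22\right)^{2} = 484$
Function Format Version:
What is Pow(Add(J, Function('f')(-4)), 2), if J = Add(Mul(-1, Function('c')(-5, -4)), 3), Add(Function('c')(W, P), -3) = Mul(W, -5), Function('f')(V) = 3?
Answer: 484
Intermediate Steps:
Function('c')(W, P) = Add(3, Mul(-5, W)) (Function('c')(W, P) = Add(3, Mul(W, -5)) = Add(3, Mul(-5, W)))
J = -25 (J = Add(Mul(-1, Add(3, Mul(-5, -5))), 3) = Add(Mul(-1, Add(3, 25)), 3) = Add(Mul(-1, 28), 3) = Add(-28, 3) = -25)
Pow(Add(J, Function('f')(-4)), 2) = Pow(Add(-25, 3), 2) = Pow(-22, 2) = 484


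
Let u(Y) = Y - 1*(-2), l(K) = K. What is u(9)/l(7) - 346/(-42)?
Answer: 206/21 ≈ 9.8095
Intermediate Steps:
u(Y) = 2 + Y (u(Y) = Y + 2 = 2 + Y)
u(9)/l(7) - 346/(-42) = (2 + 9)/7 - 346/(-42) = 11*(⅐) - 346*(-1/42) = 11/7 + 173/21 = 206/21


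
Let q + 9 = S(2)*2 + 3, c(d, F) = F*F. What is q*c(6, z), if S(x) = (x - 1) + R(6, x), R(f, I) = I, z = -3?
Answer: 0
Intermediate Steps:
c(d, F) = F²
S(x) = -1 + 2*x (S(x) = (x - 1) + x = (-1 + x) + x = -1 + 2*x)
q = 0 (q = -9 + ((-1 + 2*2)*2 + 3) = -9 + ((-1 + 4)*2 + 3) = -9 + (3*2 + 3) = -9 + (6 + 3) = -9 + 9 = 0)
q*c(6, z) = 0*(-3)² = 0*9 = 0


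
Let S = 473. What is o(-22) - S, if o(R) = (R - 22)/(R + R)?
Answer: -472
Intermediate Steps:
o(R) = (-22 + R)/(2*R) (o(R) = (-22 + R)/((2*R)) = (-22 + R)*(1/(2*R)) = (-22 + R)/(2*R))
o(-22) - S = (1/2)*(-22 - 22)/(-22) - 1*473 = (1/2)*(-1/22)*(-44) - 473 = 1 - 473 = -472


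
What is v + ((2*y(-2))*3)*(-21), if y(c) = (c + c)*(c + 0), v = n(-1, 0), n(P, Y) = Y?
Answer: -1008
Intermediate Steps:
v = 0
y(c) = 2*c² (y(c) = (2*c)*c = 2*c²)
v + ((2*y(-2))*3)*(-21) = 0 + ((2*(2*(-2)²))*3)*(-21) = 0 + ((2*(2*4))*3)*(-21) = 0 + ((2*8)*3)*(-21) = 0 + (16*3)*(-21) = 0 + 48*(-21) = 0 - 1008 = -1008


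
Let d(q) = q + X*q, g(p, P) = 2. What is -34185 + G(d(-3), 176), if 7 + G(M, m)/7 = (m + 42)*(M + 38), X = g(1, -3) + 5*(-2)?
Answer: 55800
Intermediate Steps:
X = -8 (X = 2 + 5*(-2) = 2 - 10 = -8)
d(q) = -7*q (d(q) = q - 8*q = -7*q)
G(M, m) = -49 + 7*(38 + M)*(42 + m) (G(M, m) = -49 + 7*((m + 42)*(M + 38)) = -49 + 7*((42 + m)*(38 + M)) = -49 + 7*((38 + M)*(42 + m)) = -49 + 7*(38 + M)*(42 + m))
-34185 + G(d(-3), 176) = -34185 + (11123 + 266*176 + 294*(-7*(-3)) + 7*(-7*(-3))*176) = -34185 + (11123 + 46816 + 294*21 + 7*21*176) = -34185 + (11123 + 46816 + 6174 + 25872) = -34185 + 89985 = 55800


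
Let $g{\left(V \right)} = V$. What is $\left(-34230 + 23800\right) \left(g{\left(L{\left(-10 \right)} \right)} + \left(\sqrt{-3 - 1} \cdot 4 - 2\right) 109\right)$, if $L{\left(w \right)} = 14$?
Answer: $2127720 - 9094960 i \approx 2.1277 \cdot 10^{6} - 9.095 \cdot 10^{6} i$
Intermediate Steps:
$\left(-34230 + 23800\right) \left(g{\left(L{\left(-10 \right)} \right)} + \left(\sqrt{-3 - 1} \cdot 4 - 2\right) 109\right) = \left(-34230 + 23800\right) \left(14 + \left(\sqrt{-3 - 1} \cdot 4 - 2\right) 109\right) = - 10430 \left(14 + \left(\sqrt{-4} \cdot 4 - 2\right) 109\right) = - 10430 \left(14 + \left(2 i 4 - 2\right) 109\right) = - 10430 \left(14 + \left(8 i - 2\right) 109\right) = - 10430 \left(14 + \left(-2 + 8 i\right) 109\right) = - 10430 \left(14 - \left(218 - 872 i\right)\right) = - 10430 \left(-204 + 872 i\right) = 2127720 - 9094960 i$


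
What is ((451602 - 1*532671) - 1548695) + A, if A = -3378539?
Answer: -5008303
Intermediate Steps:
((451602 - 1*532671) - 1548695) + A = ((451602 - 1*532671) - 1548695) - 3378539 = ((451602 - 532671) - 1548695) - 3378539 = (-81069 - 1548695) - 3378539 = -1629764 - 3378539 = -5008303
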